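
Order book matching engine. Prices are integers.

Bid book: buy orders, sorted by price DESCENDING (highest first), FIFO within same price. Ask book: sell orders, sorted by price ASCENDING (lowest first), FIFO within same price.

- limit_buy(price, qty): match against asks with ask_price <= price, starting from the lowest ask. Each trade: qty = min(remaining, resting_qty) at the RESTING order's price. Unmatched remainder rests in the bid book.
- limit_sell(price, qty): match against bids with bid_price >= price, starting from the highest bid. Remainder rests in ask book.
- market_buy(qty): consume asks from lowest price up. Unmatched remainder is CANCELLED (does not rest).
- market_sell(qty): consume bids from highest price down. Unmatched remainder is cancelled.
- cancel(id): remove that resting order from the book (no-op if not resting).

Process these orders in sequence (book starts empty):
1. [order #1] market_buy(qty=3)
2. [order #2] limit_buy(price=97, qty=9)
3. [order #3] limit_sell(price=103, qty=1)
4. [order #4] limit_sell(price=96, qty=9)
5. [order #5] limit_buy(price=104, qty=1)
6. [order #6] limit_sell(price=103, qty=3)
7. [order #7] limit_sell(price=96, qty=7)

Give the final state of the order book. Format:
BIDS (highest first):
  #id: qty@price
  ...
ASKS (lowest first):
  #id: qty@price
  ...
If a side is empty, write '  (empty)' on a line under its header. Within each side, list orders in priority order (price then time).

After op 1 [order #1] market_buy(qty=3): fills=none; bids=[-] asks=[-]
After op 2 [order #2] limit_buy(price=97, qty=9): fills=none; bids=[#2:9@97] asks=[-]
After op 3 [order #3] limit_sell(price=103, qty=1): fills=none; bids=[#2:9@97] asks=[#3:1@103]
After op 4 [order #4] limit_sell(price=96, qty=9): fills=#2x#4:9@97; bids=[-] asks=[#3:1@103]
After op 5 [order #5] limit_buy(price=104, qty=1): fills=#5x#3:1@103; bids=[-] asks=[-]
After op 6 [order #6] limit_sell(price=103, qty=3): fills=none; bids=[-] asks=[#6:3@103]
After op 7 [order #7] limit_sell(price=96, qty=7): fills=none; bids=[-] asks=[#7:7@96 #6:3@103]

Answer: BIDS (highest first):
  (empty)
ASKS (lowest first):
  #7: 7@96
  #6: 3@103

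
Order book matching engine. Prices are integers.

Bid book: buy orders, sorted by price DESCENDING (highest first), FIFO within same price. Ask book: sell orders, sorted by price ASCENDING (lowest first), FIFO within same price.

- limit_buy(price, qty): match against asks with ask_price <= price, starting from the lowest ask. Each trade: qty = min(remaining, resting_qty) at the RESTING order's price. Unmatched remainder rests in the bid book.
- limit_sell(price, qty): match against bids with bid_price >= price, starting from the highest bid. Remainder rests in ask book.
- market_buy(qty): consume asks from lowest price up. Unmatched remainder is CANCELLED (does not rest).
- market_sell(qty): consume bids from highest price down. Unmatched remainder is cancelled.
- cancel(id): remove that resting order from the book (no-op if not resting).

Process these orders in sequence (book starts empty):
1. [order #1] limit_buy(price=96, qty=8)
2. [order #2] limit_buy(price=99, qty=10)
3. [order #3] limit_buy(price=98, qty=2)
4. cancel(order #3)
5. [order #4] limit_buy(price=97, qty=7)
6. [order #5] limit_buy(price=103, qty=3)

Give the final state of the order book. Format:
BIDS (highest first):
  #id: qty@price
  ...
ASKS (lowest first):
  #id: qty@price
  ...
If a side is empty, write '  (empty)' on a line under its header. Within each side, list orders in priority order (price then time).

Answer: BIDS (highest first):
  #5: 3@103
  #2: 10@99
  #4: 7@97
  #1: 8@96
ASKS (lowest first):
  (empty)

Derivation:
After op 1 [order #1] limit_buy(price=96, qty=8): fills=none; bids=[#1:8@96] asks=[-]
After op 2 [order #2] limit_buy(price=99, qty=10): fills=none; bids=[#2:10@99 #1:8@96] asks=[-]
After op 3 [order #3] limit_buy(price=98, qty=2): fills=none; bids=[#2:10@99 #3:2@98 #1:8@96] asks=[-]
After op 4 cancel(order #3): fills=none; bids=[#2:10@99 #1:8@96] asks=[-]
After op 5 [order #4] limit_buy(price=97, qty=7): fills=none; bids=[#2:10@99 #4:7@97 #1:8@96] asks=[-]
After op 6 [order #5] limit_buy(price=103, qty=3): fills=none; bids=[#5:3@103 #2:10@99 #4:7@97 #1:8@96] asks=[-]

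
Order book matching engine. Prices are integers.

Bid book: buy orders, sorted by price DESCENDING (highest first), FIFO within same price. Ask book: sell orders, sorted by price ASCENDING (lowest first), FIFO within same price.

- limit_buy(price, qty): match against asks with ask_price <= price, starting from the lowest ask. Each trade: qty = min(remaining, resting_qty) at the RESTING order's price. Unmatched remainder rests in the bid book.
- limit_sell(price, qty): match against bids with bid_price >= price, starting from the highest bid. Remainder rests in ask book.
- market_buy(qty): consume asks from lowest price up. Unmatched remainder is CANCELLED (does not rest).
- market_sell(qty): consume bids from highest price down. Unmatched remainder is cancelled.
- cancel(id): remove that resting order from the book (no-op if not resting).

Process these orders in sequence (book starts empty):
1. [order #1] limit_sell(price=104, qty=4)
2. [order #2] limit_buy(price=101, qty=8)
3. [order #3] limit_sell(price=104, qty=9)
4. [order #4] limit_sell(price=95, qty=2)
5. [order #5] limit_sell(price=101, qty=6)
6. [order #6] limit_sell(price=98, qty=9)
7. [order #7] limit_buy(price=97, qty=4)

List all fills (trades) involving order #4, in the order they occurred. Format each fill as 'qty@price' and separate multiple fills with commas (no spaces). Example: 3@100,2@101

Answer: 2@101

Derivation:
After op 1 [order #1] limit_sell(price=104, qty=4): fills=none; bids=[-] asks=[#1:4@104]
After op 2 [order #2] limit_buy(price=101, qty=8): fills=none; bids=[#2:8@101] asks=[#1:4@104]
After op 3 [order #3] limit_sell(price=104, qty=9): fills=none; bids=[#2:8@101] asks=[#1:4@104 #3:9@104]
After op 4 [order #4] limit_sell(price=95, qty=2): fills=#2x#4:2@101; bids=[#2:6@101] asks=[#1:4@104 #3:9@104]
After op 5 [order #5] limit_sell(price=101, qty=6): fills=#2x#5:6@101; bids=[-] asks=[#1:4@104 #3:9@104]
After op 6 [order #6] limit_sell(price=98, qty=9): fills=none; bids=[-] asks=[#6:9@98 #1:4@104 #3:9@104]
After op 7 [order #7] limit_buy(price=97, qty=4): fills=none; bids=[#7:4@97] asks=[#6:9@98 #1:4@104 #3:9@104]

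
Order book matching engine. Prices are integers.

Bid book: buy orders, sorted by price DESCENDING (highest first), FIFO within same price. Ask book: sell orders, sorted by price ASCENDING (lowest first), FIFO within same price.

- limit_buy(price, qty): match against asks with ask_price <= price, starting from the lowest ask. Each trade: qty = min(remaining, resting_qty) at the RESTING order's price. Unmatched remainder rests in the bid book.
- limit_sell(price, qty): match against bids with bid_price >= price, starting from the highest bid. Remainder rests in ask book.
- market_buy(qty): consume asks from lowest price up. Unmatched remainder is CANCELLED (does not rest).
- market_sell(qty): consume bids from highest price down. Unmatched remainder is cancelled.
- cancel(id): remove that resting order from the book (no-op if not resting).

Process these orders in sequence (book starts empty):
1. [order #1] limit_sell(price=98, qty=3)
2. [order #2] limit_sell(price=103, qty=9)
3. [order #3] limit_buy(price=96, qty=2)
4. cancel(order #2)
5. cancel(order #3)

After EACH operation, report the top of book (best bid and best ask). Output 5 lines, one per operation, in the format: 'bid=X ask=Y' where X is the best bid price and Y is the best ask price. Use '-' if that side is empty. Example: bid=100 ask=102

After op 1 [order #1] limit_sell(price=98, qty=3): fills=none; bids=[-] asks=[#1:3@98]
After op 2 [order #2] limit_sell(price=103, qty=9): fills=none; bids=[-] asks=[#1:3@98 #2:9@103]
After op 3 [order #3] limit_buy(price=96, qty=2): fills=none; bids=[#3:2@96] asks=[#1:3@98 #2:9@103]
After op 4 cancel(order #2): fills=none; bids=[#3:2@96] asks=[#1:3@98]
After op 5 cancel(order #3): fills=none; bids=[-] asks=[#1:3@98]

Answer: bid=- ask=98
bid=- ask=98
bid=96 ask=98
bid=96 ask=98
bid=- ask=98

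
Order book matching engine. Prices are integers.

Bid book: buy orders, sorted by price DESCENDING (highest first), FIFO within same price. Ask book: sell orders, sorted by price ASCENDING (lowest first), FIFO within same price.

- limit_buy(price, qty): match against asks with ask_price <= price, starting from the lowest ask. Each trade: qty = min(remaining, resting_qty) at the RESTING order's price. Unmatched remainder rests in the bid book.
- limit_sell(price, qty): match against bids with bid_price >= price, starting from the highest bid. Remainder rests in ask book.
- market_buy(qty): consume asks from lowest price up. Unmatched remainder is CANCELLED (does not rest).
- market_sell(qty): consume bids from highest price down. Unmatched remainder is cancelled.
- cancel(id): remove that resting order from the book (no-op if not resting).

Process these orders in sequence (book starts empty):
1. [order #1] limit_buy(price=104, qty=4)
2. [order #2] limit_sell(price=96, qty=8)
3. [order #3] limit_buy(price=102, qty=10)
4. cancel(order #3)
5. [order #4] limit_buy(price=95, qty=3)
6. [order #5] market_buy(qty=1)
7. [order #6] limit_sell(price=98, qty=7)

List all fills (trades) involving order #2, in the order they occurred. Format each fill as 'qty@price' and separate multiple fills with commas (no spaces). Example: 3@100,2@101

Answer: 4@104,4@96

Derivation:
After op 1 [order #1] limit_buy(price=104, qty=4): fills=none; bids=[#1:4@104] asks=[-]
After op 2 [order #2] limit_sell(price=96, qty=8): fills=#1x#2:4@104; bids=[-] asks=[#2:4@96]
After op 3 [order #3] limit_buy(price=102, qty=10): fills=#3x#2:4@96; bids=[#3:6@102] asks=[-]
After op 4 cancel(order #3): fills=none; bids=[-] asks=[-]
After op 5 [order #4] limit_buy(price=95, qty=3): fills=none; bids=[#4:3@95] asks=[-]
After op 6 [order #5] market_buy(qty=1): fills=none; bids=[#4:3@95] asks=[-]
After op 7 [order #6] limit_sell(price=98, qty=7): fills=none; bids=[#4:3@95] asks=[#6:7@98]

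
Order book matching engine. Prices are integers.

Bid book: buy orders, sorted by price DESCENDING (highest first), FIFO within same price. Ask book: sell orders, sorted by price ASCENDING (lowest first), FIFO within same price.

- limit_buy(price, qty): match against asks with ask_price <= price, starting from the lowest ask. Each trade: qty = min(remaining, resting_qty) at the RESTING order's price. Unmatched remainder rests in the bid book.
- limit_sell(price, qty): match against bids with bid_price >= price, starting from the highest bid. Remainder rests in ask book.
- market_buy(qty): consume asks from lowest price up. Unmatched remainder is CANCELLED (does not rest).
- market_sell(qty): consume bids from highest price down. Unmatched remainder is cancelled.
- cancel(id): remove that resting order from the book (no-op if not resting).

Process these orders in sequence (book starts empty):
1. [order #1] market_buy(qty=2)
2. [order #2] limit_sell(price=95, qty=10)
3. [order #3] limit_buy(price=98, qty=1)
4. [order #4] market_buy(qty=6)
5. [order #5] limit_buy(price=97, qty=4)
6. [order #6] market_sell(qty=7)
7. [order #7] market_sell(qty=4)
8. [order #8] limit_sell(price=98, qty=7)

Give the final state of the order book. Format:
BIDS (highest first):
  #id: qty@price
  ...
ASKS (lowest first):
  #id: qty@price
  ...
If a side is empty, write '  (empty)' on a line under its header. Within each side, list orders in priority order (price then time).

Answer: BIDS (highest first):
  (empty)
ASKS (lowest first):
  #8: 7@98

Derivation:
After op 1 [order #1] market_buy(qty=2): fills=none; bids=[-] asks=[-]
After op 2 [order #2] limit_sell(price=95, qty=10): fills=none; bids=[-] asks=[#2:10@95]
After op 3 [order #3] limit_buy(price=98, qty=1): fills=#3x#2:1@95; bids=[-] asks=[#2:9@95]
After op 4 [order #4] market_buy(qty=6): fills=#4x#2:6@95; bids=[-] asks=[#2:3@95]
After op 5 [order #5] limit_buy(price=97, qty=4): fills=#5x#2:3@95; bids=[#5:1@97] asks=[-]
After op 6 [order #6] market_sell(qty=7): fills=#5x#6:1@97; bids=[-] asks=[-]
After op 7 [order #7] market_sell(qty=4): fills=none; bids=[-] asks=[-]
After op 8 [order #8] limit_sell(price=98, qty=7): fills=none; bids=[-] asks=[#8:7@98]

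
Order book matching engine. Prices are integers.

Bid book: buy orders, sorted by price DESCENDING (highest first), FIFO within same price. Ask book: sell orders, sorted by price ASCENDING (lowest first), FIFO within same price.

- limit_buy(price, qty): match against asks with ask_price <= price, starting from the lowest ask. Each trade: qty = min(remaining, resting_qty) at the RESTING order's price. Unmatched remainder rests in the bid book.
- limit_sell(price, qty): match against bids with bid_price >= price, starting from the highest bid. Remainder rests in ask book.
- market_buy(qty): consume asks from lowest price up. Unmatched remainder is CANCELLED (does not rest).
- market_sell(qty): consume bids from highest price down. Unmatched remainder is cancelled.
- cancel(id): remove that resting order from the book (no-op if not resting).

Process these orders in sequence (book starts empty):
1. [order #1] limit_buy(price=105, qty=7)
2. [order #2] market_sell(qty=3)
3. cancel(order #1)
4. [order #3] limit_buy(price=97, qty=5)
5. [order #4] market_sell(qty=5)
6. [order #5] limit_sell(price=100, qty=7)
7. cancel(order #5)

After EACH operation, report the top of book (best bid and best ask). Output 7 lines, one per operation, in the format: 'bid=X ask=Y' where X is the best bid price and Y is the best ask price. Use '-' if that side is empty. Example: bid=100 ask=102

Answer: bid=105 ask=-
bid=105 ask=-
bid=- ask=-
bid=97 ask=-
bid=- ask=-
bid=- ask=100
bid=- ask=-

Derivation:
After op 1 [order #1] limit_buy(price=105, qty=7): fills=none; bids=[#1:7@105] asks=[-]
After op 2 [order #2] market_sell(qty=3): fills=#1x#2:3@105; bids=[#1:4@105] asks=[-]
After op 3 cancel(order #1): fills=none; bids=[-] asks=[-]
After op 4 [order #3] limit_buy(price=97, qty=5): fills=none; bids=[#3:5@97] asks=[-]
After op 5 [order #4] market_sell(qty=5): fills=#3x#4:5@97; bids=[-] asks=[-]
After op 6 [order #5] limit_sell(price=100, qty=7): fills=none; bids=[-] asks=[#5:7@100]
After op 7 cancel(order #5): fills=none; bids=[-] asks=[-]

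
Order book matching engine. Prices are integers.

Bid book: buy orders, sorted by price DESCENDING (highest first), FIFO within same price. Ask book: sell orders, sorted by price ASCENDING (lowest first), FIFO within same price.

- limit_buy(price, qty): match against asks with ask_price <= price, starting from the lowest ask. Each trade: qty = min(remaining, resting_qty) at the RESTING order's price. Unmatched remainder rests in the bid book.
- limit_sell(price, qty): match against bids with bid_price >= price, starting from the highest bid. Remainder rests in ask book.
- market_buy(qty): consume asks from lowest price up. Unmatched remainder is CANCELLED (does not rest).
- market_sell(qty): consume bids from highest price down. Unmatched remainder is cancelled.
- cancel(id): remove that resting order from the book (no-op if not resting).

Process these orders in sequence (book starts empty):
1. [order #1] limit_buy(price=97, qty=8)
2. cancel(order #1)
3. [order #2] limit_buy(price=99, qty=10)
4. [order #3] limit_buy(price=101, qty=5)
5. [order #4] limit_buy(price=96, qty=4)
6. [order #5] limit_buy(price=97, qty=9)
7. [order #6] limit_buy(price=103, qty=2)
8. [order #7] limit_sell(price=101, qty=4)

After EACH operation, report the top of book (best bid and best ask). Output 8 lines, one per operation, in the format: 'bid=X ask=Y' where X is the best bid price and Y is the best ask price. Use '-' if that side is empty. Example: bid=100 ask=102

After op 1 [order #1] limit_buy(price=97, qty=8): fills=none; bids=[#1:8@97] asks=[-]
After op 2 cancel(order #1): fills=none; bids=[-] asks=[-]
After op 3 [order #2] limit_buy(price=99, qty=10): fills=none; bids=[#2:10@99] asks=[-]
After op 4 [order #3] limit_buy(price=101, qty=5): fills=none; bids=[#3:5@101 #2:10@99] asks=[-]
After op 5 [order #4] limit_buy(price=96, qty=4): fills=none; bids=[#3:5@101 #2:10@99 #4:4@96] asks=[-]
After op 6 [order #5] limit_buy(price=97, qty=9): fills=none; bids=[#3:5@101 #2:10@99 #5:9@97 #4:4@96] asks=[-]
After op 7 [order #6] limit_buy(price=103, qty=2): fills=none; bids=[#6:2@103 #3:5@101 #2:10@99 #5:9@97 #4:4@96] asks=[-]
After op 8 [order #7] limit_sell(price=101, qty=4): fills=#6x#7:2@103 #3x#7:2@101; bids=[#3:3@101 #2:10@99 #5:9@97 #4:4@96] asks=[-]

Answer: bid=97 ask=-
bid=- ask=-
bid=99 ask=-
bid=101 ask=-
bid=101 ask=-
bid=101 ask=-
bid=103 ask=-
bid=101 ask=-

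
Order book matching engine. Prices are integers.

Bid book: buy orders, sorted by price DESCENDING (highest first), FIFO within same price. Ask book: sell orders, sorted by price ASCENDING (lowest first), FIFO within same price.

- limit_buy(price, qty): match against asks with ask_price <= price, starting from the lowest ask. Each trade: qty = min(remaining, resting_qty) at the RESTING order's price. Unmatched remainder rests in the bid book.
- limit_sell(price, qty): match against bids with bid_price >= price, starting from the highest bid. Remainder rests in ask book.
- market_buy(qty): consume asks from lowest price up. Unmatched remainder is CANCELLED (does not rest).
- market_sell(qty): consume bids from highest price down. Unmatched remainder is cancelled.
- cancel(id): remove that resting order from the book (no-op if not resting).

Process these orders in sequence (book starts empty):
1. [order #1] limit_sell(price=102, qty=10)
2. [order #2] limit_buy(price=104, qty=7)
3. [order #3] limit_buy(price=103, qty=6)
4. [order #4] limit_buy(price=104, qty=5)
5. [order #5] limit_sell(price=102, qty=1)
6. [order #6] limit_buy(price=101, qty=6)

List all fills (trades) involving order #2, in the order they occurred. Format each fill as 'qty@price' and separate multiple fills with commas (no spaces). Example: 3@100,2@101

After op 1 [order #1] limit_sell(price=102, qty=10): fills=none; bids=[-] asks=[#1:10@102]
After op 2 [order #2] limit_buy(price=104, qty=7): fills=#2x#1:7@102; bids=[-] asks=[#1:3@102]
After op 3 [order #3] limit_buy(price=103, qty=6): fills=#3x#1:3@102; bids=[#3:3@103] asks=[-]
After op 4 [order #4] limit_buy(price=104, qty=5): fills=none; bids=[#4:5@104 #3:3@103] asks=[-]
After op 5 [order #5] limit_sell(price=102, qty=1): fills=#4x#5:1@104; bids=[#4:4@104 #3:3@103] asks=[-]
After op 6 [order #6] limit_buy(price=101, qty=6): fills=none; bids=[#4:4@104 #3:3@103 #6:6@101] asks=[-]

Answer: 7@102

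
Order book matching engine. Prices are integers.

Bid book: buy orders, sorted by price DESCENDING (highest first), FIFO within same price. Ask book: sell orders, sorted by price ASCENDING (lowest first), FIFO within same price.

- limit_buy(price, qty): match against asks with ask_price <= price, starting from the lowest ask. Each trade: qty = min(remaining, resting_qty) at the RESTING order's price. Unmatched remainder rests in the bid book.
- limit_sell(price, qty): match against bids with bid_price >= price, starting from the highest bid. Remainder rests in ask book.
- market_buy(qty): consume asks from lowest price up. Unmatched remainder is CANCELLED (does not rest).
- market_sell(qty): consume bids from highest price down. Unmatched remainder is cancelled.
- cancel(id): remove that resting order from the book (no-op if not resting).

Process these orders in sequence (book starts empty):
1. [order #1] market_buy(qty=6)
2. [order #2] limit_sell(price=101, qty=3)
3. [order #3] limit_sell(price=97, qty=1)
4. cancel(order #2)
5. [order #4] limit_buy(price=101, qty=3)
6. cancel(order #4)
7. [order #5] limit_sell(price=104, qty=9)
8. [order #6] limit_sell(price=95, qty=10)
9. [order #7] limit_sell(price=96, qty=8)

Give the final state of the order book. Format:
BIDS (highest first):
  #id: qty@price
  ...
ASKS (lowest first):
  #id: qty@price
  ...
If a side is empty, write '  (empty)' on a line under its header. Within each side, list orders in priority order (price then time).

After op 1 [order #1] market_buy(qty=6): fills=none; bids=[-] asks=[-]
After op 2 [order #2] limit_sell(price=101, qty=3): fills=none; bids=[-] asks=[#2:3@101]
After op 3 [order #3] limit_sell(price=97, qty=1): fills=none; bids=[-] asks=[#3:1@97 #2:3@101]
After op 4 cancel(order #2): fills=none; bids=[-] asks=[#3:1@97]
After op 5 [order #4] limit_buy(price=101, qty=3): fills=#4x#3:1@97; bids=[#4:2@101] asks=[-]
After op 6 cancel(order #4): fills=none; bids=[-] asks=[-]
After op 7 [order #5] limit_sell(price=104, qty=9): fills=none; bids=[-] asks=[#5:9@104]
After op 8 [order #6] limit_sell(price=95, qty=10): fills=none; bids=[-] asks=[#6:10@95 #5:9@104]
After op 9 [order #7] limit_sell(price=96, qty=8): fills=none; bids=[-] asks=[#6:10@95 #7:8@96 #5:9@104]

Answer: BIDS (highest first):
  (empty)
ASKS (lowest first):
  #6: 10@95
  #7: 8@96
  #5: 9@104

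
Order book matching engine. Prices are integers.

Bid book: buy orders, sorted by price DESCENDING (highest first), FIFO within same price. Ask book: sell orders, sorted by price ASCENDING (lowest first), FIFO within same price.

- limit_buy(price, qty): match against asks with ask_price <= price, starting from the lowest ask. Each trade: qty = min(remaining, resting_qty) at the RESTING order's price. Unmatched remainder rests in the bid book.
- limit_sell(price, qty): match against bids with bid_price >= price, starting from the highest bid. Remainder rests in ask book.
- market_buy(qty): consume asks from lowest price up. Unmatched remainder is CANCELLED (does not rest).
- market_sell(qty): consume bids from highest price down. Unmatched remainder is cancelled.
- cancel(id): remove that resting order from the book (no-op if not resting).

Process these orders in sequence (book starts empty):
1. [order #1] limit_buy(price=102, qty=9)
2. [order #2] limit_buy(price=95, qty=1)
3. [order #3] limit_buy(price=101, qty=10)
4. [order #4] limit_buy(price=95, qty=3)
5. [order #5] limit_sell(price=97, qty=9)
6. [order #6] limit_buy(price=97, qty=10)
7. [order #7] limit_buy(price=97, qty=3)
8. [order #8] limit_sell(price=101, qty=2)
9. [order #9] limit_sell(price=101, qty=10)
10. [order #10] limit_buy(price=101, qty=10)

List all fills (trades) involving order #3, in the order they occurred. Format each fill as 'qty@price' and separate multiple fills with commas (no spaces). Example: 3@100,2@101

After op 1 [order #1] limit_buy(price=102, qty=9): fills=none; bids=[#1:9@102] asks=[-]
After op 2 [order #2] limit_buy(price=95, qty=1): fills=none; bids=[#1:9@102 #2:1@95] asks=[-]
After op 3 [order #3] limit_buy(price=101, qty=10): fills=none; bids=[#1:9@102 #3:10@101 #2:1@95] asks=[-]
After op 4 [order #4] limit_buy(price=95, qty=3): fills=none; bids=[#1:9@102 #3:10@101 #2:1@95 #4:3@95] asks=[-]
After op 5 [order #5] limit_sell(price=97, qty=9): fills=#1x#5:9@102; bids=[#3:10@101 #2:1@95 #4:3@95] asks=[-]
After op 6 [order #6] limit_buy(price=97, qty=10): fills=none; bids=[#3:10@101 #6:10@97 #2:1@95 #4:3@95] asks=[-]
After op 7 [order #7] limit_buy(price=97, qty=3): fills=none; bids=[#3:10@101 #6:10@97 #7:3@97 #2:1@95 #4:3@95] asks=[-]
After op 8 [order #8] limit_sell(price=101, qty=2): fills=#3x#8:2@101; bids=[#3:8@101 #6:10@97 #7:3@97 #2:1@95 #4:3@95] asks=[-]
After op 9 [order #9] limit_sell(price=101, qty=10): fills=#3x#9:8@101; bids=[#6:10@97 #7:3@97 #2:1@95 #4:3@95] asks=[#9:2@101]
After op 10 [order #10] limit_buy(price=101, qty=10): fills=#10x#9:2@101; bids=[#10:8@101 #6:10@97 #7:3@97 #2:1@95 #4:3@95] asks=[-]

Answer: 2@101,8@101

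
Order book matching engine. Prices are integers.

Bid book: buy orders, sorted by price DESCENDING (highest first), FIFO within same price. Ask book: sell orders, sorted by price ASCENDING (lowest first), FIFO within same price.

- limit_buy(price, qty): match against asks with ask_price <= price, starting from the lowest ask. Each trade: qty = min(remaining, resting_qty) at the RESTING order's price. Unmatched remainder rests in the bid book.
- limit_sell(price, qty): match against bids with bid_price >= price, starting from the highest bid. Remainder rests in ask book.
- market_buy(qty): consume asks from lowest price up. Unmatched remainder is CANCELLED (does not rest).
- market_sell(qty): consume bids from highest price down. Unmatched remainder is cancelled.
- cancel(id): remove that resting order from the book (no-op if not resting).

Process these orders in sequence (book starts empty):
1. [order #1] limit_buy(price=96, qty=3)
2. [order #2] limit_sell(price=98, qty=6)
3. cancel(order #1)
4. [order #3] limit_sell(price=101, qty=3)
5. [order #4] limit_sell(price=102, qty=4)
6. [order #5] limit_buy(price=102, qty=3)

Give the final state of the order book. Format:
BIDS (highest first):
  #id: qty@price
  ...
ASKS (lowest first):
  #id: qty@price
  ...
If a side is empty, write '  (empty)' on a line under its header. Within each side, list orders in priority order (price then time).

After op 1 [order #1] limit_buy(price=96, qty=3): fills=none; bids=[#1:3@96] asks=[-]
After op 2 [order #2] limit_sell(price=98, qty=6): fills=none; bids=[#1:3@96] asks=[#2:6@98]
After op 3 cancel(order #1): fills=none; bids=[-] asks=[#2:6@98]
After op 4 [order #3] limit_sell(price=101, qty=3): fills=none; bids=[-] asks=[#2:6@98 #3:3@101]
After op 5 [order #4] limit_sell(price=102, qty=4): fills=none; bids=[-] asks=[#2:6@98 #3:3@101 #4:4@102]
After op 6 [order #5] limit_buy(price=102, qty=3): fills=#5x#2:3@98; bids=[-] asks=[#2:3@98 #3:3@101 #4:4@102]

Answer: BIDS (highest first):
  (empty)
ASKS (lowest first):
  #2: 3@98
  #3: 3@101
  #4: 4@102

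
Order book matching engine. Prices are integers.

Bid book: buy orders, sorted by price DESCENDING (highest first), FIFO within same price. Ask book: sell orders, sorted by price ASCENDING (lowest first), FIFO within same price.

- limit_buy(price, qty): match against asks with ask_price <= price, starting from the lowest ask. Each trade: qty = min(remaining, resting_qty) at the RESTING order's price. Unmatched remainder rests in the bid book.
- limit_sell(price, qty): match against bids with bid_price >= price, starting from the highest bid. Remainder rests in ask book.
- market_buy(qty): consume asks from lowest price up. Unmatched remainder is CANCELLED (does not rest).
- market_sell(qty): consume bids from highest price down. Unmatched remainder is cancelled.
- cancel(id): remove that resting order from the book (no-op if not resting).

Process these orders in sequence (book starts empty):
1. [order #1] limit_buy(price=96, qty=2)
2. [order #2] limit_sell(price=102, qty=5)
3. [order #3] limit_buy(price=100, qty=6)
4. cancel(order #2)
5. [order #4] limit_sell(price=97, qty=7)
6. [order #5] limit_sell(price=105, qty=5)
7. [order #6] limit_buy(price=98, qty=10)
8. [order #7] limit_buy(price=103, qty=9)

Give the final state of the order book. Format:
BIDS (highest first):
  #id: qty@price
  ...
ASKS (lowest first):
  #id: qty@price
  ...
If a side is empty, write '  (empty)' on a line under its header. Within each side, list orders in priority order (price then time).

Answer: BIDS (highest first):
  #7: 9@103
  #6: 9@98
  #1: 2@96
ASKS (lowest first):
  #5: 5@105

Derivation:
After op 1 [order #1] limit_buy(price=96, qty=2): fills=none; bids=[#1:2@96] asks=[-]
After op 2 [order #2] limit_sell(price=102, qty=5): fills=none; bids=[#1:2@96] asks=[#2:5@102]
After op 3 [order #3] limit_buy(price=100, qty=6): fills=none; bids=[#3:6@100 #1:2@96] asks=[#2:5@102]
After op 4 cancel(order #2): fills=none; bids=[#3:6@100 #1:2@96] asks=[-]
After op 5 [order #4] limit_sell(price=97, qty=7): fills=#3x#4:6@100; bids=[#1:2@96] asks=[#4:1@97]
After op 6 [order #5] limit_sell(price=105, qty=5): fills=none; bids=[#1:2@96] asks=[#4:1@97 #5:5@105]
After op 7 [order #6] limit_buy(price=98, qty=10): fills=#6x#4:1@97; bids=[#6:9@98 #1:2@96] asks=[#5:5@105]
After op 8 [order #7] limit_buy(price=103, qty=9): fills=none; bids=[#7:9@103 #6:9@98 #1:2@96] asks=[#5:5@105]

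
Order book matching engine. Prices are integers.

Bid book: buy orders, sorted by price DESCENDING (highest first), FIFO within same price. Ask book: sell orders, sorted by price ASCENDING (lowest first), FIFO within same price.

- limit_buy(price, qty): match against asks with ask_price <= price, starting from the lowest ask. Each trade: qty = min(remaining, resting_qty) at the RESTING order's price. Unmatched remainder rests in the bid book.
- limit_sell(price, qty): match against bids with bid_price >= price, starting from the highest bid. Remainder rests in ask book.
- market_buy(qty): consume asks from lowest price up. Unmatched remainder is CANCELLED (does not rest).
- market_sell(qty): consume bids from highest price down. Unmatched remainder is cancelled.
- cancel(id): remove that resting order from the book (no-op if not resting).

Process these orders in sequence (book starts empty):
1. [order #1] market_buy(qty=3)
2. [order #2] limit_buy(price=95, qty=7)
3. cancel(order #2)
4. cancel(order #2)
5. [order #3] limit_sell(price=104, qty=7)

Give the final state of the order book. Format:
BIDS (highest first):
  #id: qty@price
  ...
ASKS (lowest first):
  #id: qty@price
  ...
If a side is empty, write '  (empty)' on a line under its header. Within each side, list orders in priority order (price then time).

After op 1 [order #1] market_buy(qty=3): fills=none; bids=[-] asks=[-]
After op 2 [order #2] limit_buy(price=95, qty=7): fills=none; bids=[#2:7@95] asks=[-]
After op 3 cancel(order #2): fills=none; bids=[-] asks=[-]
After op 4 cancel(order #2): fills=none; bids=[-] asks=[-]
After op 5 [order #3] limit_sell(price=104, qty=7): fills=none; bids=[-] asks=[#3:7@104]

Answer: BIDS (highest first):
  (empty)
ASKS (lowest first):
  #3: 7@104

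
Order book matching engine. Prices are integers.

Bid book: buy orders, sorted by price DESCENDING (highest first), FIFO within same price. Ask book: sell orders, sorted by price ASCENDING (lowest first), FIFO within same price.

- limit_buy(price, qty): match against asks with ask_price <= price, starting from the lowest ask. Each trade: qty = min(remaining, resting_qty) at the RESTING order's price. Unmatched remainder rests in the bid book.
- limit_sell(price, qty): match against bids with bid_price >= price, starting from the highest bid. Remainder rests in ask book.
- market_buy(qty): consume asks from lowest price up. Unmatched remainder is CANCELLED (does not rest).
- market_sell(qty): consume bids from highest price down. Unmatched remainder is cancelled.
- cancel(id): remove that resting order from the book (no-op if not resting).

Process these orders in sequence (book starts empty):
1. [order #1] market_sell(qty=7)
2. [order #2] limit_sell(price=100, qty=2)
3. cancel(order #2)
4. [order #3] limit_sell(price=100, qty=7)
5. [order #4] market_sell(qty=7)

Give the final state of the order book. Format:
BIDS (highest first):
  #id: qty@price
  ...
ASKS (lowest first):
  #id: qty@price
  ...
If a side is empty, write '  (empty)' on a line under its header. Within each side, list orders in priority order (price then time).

Answer: BIDS (highest first):
  (empty)
ASKS (lowest first):
  #3: 7@100

Derivation:
After op 1 [order #1] market_sell(qty=7): fills=none; bids=[-] asks=[-]
After op 2 [order #2] limit_sell(price=100, qty=2): fills=none; bids=[-] asks=[#2:2@100]
After op 3 cancel(order #2): fills=none; bids=[-] asks=[-]
After op 4 [order #3] limit_sell(price=100, qty=7): fills=none; bids=[-] asks=[#3:7@100]
After op 5 [order #4] market_sell(qty=7): fills=none; bids=[-] asks=[#3:7@100]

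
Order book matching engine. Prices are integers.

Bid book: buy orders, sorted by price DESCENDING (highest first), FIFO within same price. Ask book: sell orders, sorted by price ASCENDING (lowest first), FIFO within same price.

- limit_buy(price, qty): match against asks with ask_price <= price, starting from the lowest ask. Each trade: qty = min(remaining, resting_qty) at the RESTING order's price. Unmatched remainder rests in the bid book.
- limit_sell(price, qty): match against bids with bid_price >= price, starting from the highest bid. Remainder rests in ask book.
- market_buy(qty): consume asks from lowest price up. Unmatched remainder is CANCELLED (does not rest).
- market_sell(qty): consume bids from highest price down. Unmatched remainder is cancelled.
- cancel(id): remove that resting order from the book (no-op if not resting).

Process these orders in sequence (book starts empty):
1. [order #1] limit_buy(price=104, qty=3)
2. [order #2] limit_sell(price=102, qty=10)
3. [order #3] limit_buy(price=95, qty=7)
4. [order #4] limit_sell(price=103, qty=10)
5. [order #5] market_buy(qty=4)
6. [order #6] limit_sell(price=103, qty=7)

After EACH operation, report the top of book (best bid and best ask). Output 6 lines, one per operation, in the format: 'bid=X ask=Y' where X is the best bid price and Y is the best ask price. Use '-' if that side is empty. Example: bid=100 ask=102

Answer: bid=104 ask=-
bid=- ask=102
bid=95 ask=102
bid=95 ask=102
bid=95 ask=102
bid=95 ask=102

Derivation:
After op 1 [order #1] limit_buy(price=104, qty=3): fills=none; bids=[#1:3@104] asks=[-]
After op 2 [order #2] limit_sell(price=102, qty=10): fills=#1x#2:3@104; bids=[-] asks=[#2:7@102]
After op 3 [order #3] limit_buy(price=95, qty=7): fills=none; bids=[#3:7@95] asks=[#2:7@102]
After op 4 [order #4] limit_sell(price=103, qty=10): fills=none; bids=[#3:7@95] asks=[#2:7@102 #4:10@103]
After op 5 [order #5] market_buy(qty=4): fills=#5x#2:4@102; bids=[#3:7@95] asks=[#2:3@102 #4:10@103]
After op 6 [order #6] limit_sell(price=103, qty=7): fills=none; bids=[#3:7@95] asks=[#2:3@102 #4:10@103 #6:7@103]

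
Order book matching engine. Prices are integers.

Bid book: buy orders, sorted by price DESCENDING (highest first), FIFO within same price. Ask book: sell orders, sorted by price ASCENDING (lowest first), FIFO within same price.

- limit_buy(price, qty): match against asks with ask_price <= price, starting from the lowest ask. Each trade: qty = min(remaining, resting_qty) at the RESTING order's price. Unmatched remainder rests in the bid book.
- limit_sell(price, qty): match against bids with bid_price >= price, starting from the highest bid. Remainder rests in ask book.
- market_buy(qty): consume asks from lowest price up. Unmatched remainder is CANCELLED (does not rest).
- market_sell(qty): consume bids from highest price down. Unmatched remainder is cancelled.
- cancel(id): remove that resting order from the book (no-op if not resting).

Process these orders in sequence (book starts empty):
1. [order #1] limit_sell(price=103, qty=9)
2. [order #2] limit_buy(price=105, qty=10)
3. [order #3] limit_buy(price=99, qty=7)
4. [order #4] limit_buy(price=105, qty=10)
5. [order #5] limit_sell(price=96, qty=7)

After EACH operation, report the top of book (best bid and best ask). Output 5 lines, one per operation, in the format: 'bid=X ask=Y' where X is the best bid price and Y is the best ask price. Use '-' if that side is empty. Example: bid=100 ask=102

After op 1 [order #1] limit_sell(price=103, qty=9): fills=none; bids=[-] asks=[#1:9@103]
After op 2 [order #2] limit_buy(price=105, qty=10): fills=#2x#1:9@103; bids=[#2:1@105] asks=[-]
After op 3 [order #3] limit_buy(price=99, qty=7): fills=none; bids=[#2:1@105 #3:7@99] asks=[-]
After op 4 [order #4] limit_buy(price=105, qty=10): fills=none; bids=[#2:1@105 #4:10@105 #3:7@99] asks=[-]
After op 5 [order #5] limit_sell(price=96, qty=7): fills=#2x#5:1@105 #4x#5:6@105; bids=[#4:4@105 #3:7@99] asks=[-]

Answer: bid=- ask=103
bid=105 ask=-
bid=105 ask=-
bid=105 ask=-
bid=105 ask=-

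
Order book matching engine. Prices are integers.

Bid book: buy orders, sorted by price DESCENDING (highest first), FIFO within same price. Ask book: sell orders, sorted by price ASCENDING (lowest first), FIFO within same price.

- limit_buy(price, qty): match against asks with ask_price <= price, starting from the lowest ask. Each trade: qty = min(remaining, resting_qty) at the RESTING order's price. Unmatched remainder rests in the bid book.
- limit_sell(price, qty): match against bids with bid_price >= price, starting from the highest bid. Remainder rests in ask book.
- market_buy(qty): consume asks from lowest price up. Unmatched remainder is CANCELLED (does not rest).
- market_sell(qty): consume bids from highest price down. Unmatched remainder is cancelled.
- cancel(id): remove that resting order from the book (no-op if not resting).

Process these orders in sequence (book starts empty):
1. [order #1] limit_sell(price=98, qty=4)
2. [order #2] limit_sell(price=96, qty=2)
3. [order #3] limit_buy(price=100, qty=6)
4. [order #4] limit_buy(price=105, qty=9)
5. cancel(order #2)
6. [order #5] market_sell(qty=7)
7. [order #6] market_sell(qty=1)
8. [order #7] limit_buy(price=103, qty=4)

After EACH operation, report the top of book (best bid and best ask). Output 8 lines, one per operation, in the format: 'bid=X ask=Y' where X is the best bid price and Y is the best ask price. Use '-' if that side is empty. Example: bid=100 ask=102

After op 1 [order #1] limit_sell(price=98, qty=4): fills=none; bids=[-] asks=[#1:4@98]
After op 2 [order #2] limit_sell(price=96, qty=2): fills=none; bids=[-] asks=[#2:2@96 #1:4@98]
After op 3 [order #3] limit_buy(price=100, qty=6): fills=#3x#2:2@96 #3x#1:4@98; bids=[-] asks=[-]
After op 4 [order #4] limit_buy(price=105, qty=9): fills=none; bids=[#4:9@105] asks=[-]
After op 5 cancel(order #2): fills=none; bids=[#4:9@105] asks=[-]
After op 6 [order #5] market_sell(qty=7): fills=#4x#5:7@105; bids=[#4:2@105] asks=[-]
After op 7 [order #6] market_sell(qty=1): fills=#4x#6:1@105; bids=[#4:1@105] asks=[-]
After op 8 [order #7] limit_buy(price=103, qty=4): fills=none; bids=[#4:1@105 #7:4@103] asks=[-]

Answer: bid=- ask=98
bid=- ask=96
bid=- ask=-
bid=105 ask=-
bid=105 ask=-
bid=105 ask=-
bid=105 ask=-
bid=105 ask=-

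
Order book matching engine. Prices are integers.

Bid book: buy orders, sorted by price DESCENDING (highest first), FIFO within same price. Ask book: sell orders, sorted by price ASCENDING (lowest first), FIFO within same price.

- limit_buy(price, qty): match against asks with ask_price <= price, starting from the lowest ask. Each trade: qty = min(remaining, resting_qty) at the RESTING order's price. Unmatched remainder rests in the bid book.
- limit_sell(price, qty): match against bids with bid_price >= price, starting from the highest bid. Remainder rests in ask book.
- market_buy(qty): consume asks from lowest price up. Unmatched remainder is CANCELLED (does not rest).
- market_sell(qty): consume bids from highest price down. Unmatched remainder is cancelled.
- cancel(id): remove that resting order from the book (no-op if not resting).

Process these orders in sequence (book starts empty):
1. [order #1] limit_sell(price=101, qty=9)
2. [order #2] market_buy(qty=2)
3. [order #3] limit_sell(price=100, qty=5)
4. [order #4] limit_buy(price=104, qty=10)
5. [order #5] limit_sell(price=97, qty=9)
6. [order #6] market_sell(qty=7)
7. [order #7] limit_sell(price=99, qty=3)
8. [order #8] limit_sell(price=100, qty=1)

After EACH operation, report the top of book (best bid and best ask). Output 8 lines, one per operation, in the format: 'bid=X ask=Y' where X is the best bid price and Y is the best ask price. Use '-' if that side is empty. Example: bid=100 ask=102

After op 1 [order #1] limit_sell(price=101, qty=9): fills=none; bids=[-] asks=[#1:9@101]
After op 2 [order #2] market_buy(qty=2): fills=#2x#1:2@101; bids=[-] asks=[#1:7@101]
After op 3 [order #3] limit_sell(price=100, qty=5): fills=none; bids=[-] asks=[#3:5@100 #1:7@101]
After op 4 [order #4] limit_buy(price=104, qty=10): fills=#4x#3:5@100 #4x#1:5@101; bids=[-] asks=[#1:2@101]
After op 5 [order #5] limit_sell(price=97, qty=9): fills=none; bids=[-] asks=[#5:9@97 #1:2@101]
After op 6 [order #6] market_sell(qty=7): fills=none; bids=[-] asks=[#5:9@97 #1:2@101]
After op 7 [order #7] limit_sell(price=99, qty=3): fills=none; bids=[-] asks=[#5:9@97 #7:3@99 #1:2@101]
After op 8 [order #8] limit_sell(price=100, qty=1): fills=none; bids=[-] asks=[#5:9@97 #7:3@99 #8:1@100 #1:2@101]

Answer: bid=- ask=101
bid=- ask=101
bid=- ask=100
bid=- ask=101
bid=- ask=97
bid=- ask=97
bid=- ask=97
bid=- ask=97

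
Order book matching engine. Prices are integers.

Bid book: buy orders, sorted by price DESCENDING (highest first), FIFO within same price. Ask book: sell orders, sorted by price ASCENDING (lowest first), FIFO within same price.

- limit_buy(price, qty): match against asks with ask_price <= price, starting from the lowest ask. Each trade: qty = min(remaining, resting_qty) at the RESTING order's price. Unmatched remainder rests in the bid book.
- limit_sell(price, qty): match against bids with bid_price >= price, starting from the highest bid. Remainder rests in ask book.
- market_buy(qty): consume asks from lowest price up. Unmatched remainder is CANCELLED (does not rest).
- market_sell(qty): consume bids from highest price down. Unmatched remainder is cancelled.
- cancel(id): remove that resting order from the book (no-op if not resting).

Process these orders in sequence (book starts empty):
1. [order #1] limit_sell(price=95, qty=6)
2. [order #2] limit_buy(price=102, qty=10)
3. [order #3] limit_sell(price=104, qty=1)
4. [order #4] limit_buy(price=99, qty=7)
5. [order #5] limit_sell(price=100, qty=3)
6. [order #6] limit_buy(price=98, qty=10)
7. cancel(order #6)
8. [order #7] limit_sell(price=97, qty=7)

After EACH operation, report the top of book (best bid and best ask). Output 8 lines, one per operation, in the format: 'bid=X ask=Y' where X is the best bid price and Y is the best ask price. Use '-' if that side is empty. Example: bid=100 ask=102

Answer: bid=- ask=95
bid=102 ask=-
bid=102 ask=104
bid=102 ask=104
bid=102 ask=104
bid=102 ask=104
bid=102 ask=104
bid=99 ask=104

Derivation:
After op 1 [order #1] limit_sell(price=95, qty=6): fills=none; bids=[-] asks=[#1:6@95]
After op 2 [order #2] limit_buy(price=102, qty=10): fills=#2x#1:6@95; bids=[#2:4@102] asks=[-]
After op 3 [order #3] limit_sell(price=104, qty=1): fills=none; bids=[#2:4@102] asks=[#3:1@104]
After op 4 [order #4] limit_buy(price=99, qty=7): fills=none; bids=[#2:4@102 #4:7@99] asks=[#3:1@104]
After op 5 [order #5] limit_sell(price=100, qty=3): fills=#2x#5:3@102; bids=[#2:1@102 #4:7@99] asks=[#3:1@104]
After op 6 [order #6] limit_buy(price=98, qty=10): fills=none; bids=[#2:1@102 #4:7@99 #6:10@98] asks=[#3:1@104]
After op 7 cancel(order #6): fills=none; bids=[#2:1@102 #4:7@99] asks=[#3:1@104]
After op 8 [order #7] limit_sell(price=97, qty=7): fills=#2x#7:1@102 #4x#7:6@99; bids=[#4:1@99] asks=[#3:1@104]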